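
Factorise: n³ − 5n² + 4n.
n(n − 1)(n − 4)

Explanation: n³ − 5n² + 4n = n(n² − 5n + 4) = n(n − 1)(n − 4).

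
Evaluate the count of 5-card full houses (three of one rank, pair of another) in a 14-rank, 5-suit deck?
18,200

Working:
Triple rank: 14. Triple suits: C(5,3)=10. Pair rank: 13. Pair suits: C(5,2)=10. Total: 18,200.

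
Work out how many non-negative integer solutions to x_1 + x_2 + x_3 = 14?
120

Explanation: C(14+3-1, 3-1) = 120.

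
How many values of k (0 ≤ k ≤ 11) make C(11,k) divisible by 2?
4

Checking C(11,k) mod 2 for k = 0..11: divisible at k = 4, 5, 6, 7. That's 4 values.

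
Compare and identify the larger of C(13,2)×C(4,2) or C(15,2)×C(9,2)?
C(15,2)×C(9,2)

Working:
C(13,2)×C(4,2)=468, C(15,2)×C(9,2)=3,780.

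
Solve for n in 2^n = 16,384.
14

Explanation: 16,384 = 1,024 × 16 = 2^10 × 2^4 = 2^14, so n = 14.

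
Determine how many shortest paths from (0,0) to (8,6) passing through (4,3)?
1,225

Reasoning: To (4,3): C(7,4)=35. From there: C(7,4)=35. Total: 1,225.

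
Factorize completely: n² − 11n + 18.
(n − 2)(n − 9)

Working:
Seek roots whose sum is 11 and product is 18: (2, 9). So n² − 11n + 18 = (n − 2)(n − 9).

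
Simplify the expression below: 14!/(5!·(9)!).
This is C(14,5) = 2,002.

Answer: 2,002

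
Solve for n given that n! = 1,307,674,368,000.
15

Explanation: n! is strictly increasing. 13! = 6,227,020,800, 14! = 87,178,291,200, 15! = 1,307,674,368,000 ✓. So n = 15.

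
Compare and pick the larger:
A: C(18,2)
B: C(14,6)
B
A=C(18,2)=153, B=C(14,6)=3,003.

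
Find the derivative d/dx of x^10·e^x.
Product rule: d/dx[x^10]·e^x + x^10·d/dx[e^x] = 10x^{9}e^x + x^10e^x.

Answer: (10x^9 + x^10)e^x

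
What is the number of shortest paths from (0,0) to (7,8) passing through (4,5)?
2,520

Reasoning: To (4,5): C(9,4)=126. From there: C(6,3)=20. Total: 2,520.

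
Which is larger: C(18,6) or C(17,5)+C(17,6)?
Equal

Solution: By Pascal's identity: C(18,6) = C(17,5)+C(17,6) = 18,564. Equal.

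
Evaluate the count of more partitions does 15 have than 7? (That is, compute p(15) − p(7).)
Pentagonal recurrence p(n) = p(n−1) + p(n−2) − p(n−5) − p(n−7) + …: p(15) = p(14) + p(13) − p(10) − p(8) + p(3) + p(0) = 135 + 101 − 42 − 22 + 3 + 1 = 176.
p(7) = p(6) + p(5) − p(2) − p(0) = 11 + 7 − 2 − 1 = 15.
Difference = 176 − 15 = 161.
Final answer: 161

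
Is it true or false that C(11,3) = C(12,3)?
False

Reasoning: LHS = C(11,3) = 165; RHS = C(12,3) = 220. 165 ≠ 220, so the statement does not hold.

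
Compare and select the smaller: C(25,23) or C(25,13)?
C(25,23)

Explanation: C(25,23)=300, C(25,13)=5,200,300.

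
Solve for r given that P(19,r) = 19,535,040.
6

Working:
P(19,r) = 19·18·…·(19−r+1), a product of r factors. Multiplying down from 19: 19 = 19; 19·18 = 342; 19·18·17 = 5,814; 19·18·17·16 = 93,024; 19·18·17·16·15 = 1,395,360; 19·18·17·16·15·14 = 19,535,040 ✓ (6 factors). So r = 6.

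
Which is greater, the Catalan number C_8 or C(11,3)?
C_8

Reasoning: C_8 = C(16,8)/(8+1) = 12,870/9 = 1,430; C(11,3) = 165.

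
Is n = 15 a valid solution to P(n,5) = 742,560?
P(15,5) = 15·14·13·12·11 = 360,360, which does not equal 742,560.

Answer: No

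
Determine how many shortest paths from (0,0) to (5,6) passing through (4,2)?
75

To (4,2): C(6,4)=15. From there: C(5,1)=5. Total: 75.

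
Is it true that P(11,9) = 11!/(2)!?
True

Solution: Permutation formula P(n,k) = n!/(n-k)!: 11!/2! = 39,916,800/2 = 19,958,400 = P(11,9). The statement holds.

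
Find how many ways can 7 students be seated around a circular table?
720
Circular arrangements: (7-1)! = 720.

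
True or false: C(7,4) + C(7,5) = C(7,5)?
False

Reasoning: Pascal's identity gives C(8,5) = 56, whereas C(7,5) = 21.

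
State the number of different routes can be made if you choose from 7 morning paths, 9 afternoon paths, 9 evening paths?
567

Solution: By the multiplication principle: 7 × 9 × 9 = 567.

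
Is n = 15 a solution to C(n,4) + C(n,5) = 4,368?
Yes

C(15,4) + C(15,5) = 1,365 + 3,003 = 4,368, which equals 4,368.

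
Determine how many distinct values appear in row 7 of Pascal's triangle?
4

Explanation: Row 7 has entries C(7,0)..C(7,7); by symmetry C(7,k)=C(7,7-k), giving 4 distinct values.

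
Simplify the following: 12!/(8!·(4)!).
495

This is C(12,8) = 495.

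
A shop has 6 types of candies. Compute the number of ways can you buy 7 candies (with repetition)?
792

Solution: Stars and bars: C(7+6-1, 7) = C(12, 7) = 792.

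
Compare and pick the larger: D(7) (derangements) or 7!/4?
D(7) = (7-1)·[D(6) + D(5)] = 6·[265 + 44] = 1,854; 7!/4 = 5,040/4 = 1,260.

Answer: D(7)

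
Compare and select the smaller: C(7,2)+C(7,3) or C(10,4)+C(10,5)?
C(7,2)+C(7,3)

Explanation: First=56, Second=462.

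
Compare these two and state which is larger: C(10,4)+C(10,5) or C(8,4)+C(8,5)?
C(10,4)+C(10,5)

Reasoning: First=462, Second=126.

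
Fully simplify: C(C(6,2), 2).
105

Reasoning: C(6,2) = 15, then C(15, 2) = 105.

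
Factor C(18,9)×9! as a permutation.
P(18,9)

Working:
C(18,9)×9! = [18!/(9!(9)!)]×9! = 18!/(9)! = P(18,9) = 17,643,225,600.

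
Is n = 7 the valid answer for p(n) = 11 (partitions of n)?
No

Pentagonal recurrence p(n) = p(n−1) + p(n−2) − p(n−5) − p(n−7) + …: p(7) = p(6) + p(5) − p(2) − p(0) = 11 + 7 − 2 − 1 = 15, which does not equal 11.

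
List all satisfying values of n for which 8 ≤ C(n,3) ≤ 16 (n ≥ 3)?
5

Reasoning: C(4,3)=4; C(5,3)=10; C(6,3)=20. So valid n = 5.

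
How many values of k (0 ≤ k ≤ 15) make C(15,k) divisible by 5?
12

Checking C(15,k) mod 5 for k = 0..15: divisible at k = 1, 2, 3, 4, 6, 7, 8, 9, 11, 12, 13, 14. That's 12 values.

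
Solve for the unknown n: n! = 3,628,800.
n! is strictly increasing. 8! = 40,320, 9! = 362,880, 10! = 3,628,800 ✓. So n = 10.
Final answer: 10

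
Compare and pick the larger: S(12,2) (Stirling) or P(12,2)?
S(12,2)

Reasoning: S(12,2) = 2·S(11,2) + S(11,1) = 2·1,023 + 1 = 2,047; P(12,2) = 132.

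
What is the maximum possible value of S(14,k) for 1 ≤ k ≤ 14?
Row S(14,k) for k = 1..14 (via S(n,k) = k·S(n−1,k) + S(n−1,k−1)): 1, 8,191, 788,970, 10,391,745, 40,075,035, 63,436,373, 49,329,280, 20,912,320, 5,135,130, 752,752, 66,066, 3,367, 91, 1. The row is unimodal; maximum at k = 6: 63,436,373.
Final answer: 63,436,373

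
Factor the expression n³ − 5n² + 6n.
n³ − 5n² + 6n = n(n² − 5n + 6) = n(n − 2)(n − 3).
Final answer: n(n − 2)(n − 3)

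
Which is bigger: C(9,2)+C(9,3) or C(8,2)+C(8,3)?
First=120, Second=84.

Answer: C(9,2)+C(9,3)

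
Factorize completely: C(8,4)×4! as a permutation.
P(8,4)

Solution: C(8,4)×4! = [8!/(4!(4)!)]×4! = 8!/(4)! = P(8,4) = 1,680.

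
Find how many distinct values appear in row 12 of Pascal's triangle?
7

Solution: Row 12 has entries C(12,0)..C(12,12); by symmetry C(12,k)=C(12,12-k), giving 7 distinct values.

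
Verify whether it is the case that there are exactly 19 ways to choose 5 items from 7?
False
C(7,5) = 21 ≠ 19.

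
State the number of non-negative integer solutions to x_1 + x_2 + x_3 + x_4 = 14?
680

Solution: C(14+4-1, 4-1) = 680.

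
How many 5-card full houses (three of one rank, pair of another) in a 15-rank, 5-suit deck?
21,000

Reasoning: Triple rank: 15. Triple suits: C(5,3)=10. Pair rank: 14. Pair suits: C(5,2)=10. Total: 21,000.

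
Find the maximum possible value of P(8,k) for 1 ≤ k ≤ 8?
P(8,k) increases in k, so maximum at k = 8: 8! = 40,320.

Answer: 40,320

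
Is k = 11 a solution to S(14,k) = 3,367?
No

Solution: S(14,11) = 11·S(13,11) + S(13,10) = 11·2,431 + 39,325 = 66,066, which does not equal 3,367.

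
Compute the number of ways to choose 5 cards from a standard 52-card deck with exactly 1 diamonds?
1,069,263

Reasoning: 13 diamonds and 39 non-diamonds: C(13,1) × C(39,4) = 13 × 82251 = 1,069,263.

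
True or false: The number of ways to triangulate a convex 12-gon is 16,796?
True

Solution: Triangulations of a convex 12-gon are counted by the Catalan number C_10: C_10 = C(20,10)/(10+1) = 184,756/11 = 16,796.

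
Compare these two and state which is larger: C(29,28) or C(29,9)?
C(29,9)
C(29,28)=29, C(29,9)=10,015,005.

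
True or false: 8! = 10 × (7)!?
False

Solution: 8! = 8 × 7! = 40,320, but 10 × 7! = 50,400.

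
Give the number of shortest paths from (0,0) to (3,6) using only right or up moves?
84

Choose 3 rights from 9 moves: C(9,3) = 84.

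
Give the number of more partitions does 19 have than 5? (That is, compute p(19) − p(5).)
483

Solution: Pentagonal recurrence p(n) = p(n−1) + p(n−2) − p(n−5) − p(n−7) + …: p(19) = p(18) + p(17) − p(14) − p(12) + p(7) + p(4) = 385 + 297 − 135 − 77 + 15 + 5 = 490.
p(5) = p(4) + p(3) − p(0) = 5 + 3 − 1 = 7.
Difference = 490 − 7 = 483.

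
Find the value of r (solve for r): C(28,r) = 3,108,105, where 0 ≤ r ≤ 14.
C(28,r) is increasing for 0 ≤ r ≤ 14. Stepping up (C(28,r+1) = C(28,r)·(28−r)/(r+1)): C(28,1) = 28, C(28,2) = 378, C(28,3) = 3,276, C(28,4) = 20,475, C(28,5) = 98,280, C(28,6) = 376,740, C(28,7) = 1,184,040, C(28,8) = 3,108,105 ✓. So r = 8.
Final answer: 8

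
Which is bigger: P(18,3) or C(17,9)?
C(17,9)

Solution: P(18,3)=4,896, C(17,9)=24,310.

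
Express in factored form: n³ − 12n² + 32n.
n³ − 12n² + 32n = n(n² − 12n + 32) = n(n − 4)(n − 8).

Answer: n(n − 4)(n − 8)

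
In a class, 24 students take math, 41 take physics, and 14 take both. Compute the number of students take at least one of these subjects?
51
|A∪B| = |A|+|B|-|A∩B| = 24+41-14 = 51.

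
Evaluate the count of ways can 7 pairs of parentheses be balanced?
429

Explanation: Using the Catalan number formula: C_n = C(2n, n) / (n+1)
C_7 = C(14, 7) / (7+1)
     = 3432 / 8
     = 429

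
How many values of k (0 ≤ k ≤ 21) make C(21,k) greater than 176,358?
6

Explanation: Row 21 is unimodal and symmetric about k=21/2. C(21,7)=116,280 ≤ 176,358; C(21,8)=203,490 > 176,358; by symmetry C(21,k) > 176,358 for k = 8..13. That's 13 - 8 + 1 = 6 values.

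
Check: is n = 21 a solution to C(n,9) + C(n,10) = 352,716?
No

C(21,9) + C(21,10) = 293,930 + 352,716 = 646,646, which does not equal 352,716.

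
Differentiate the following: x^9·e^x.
(9x^8 + x^9)e^x

Reasoning: Product rule: d/dx[x^9]·e^x + x^9·d/dx[e^x] = 9x^{8}e^x + x^9e^x.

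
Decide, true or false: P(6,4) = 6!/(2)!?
True

Reasoning: Permutation formula P(n,k) = n!/(n-k)!: 6!/2! = 720/2 = 360 = P(6,4). The statement holds.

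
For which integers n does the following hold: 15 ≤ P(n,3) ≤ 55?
4

Working:
P(3,3)=6; P(4,3)=24; P(5,3)=60. So valid n = 4.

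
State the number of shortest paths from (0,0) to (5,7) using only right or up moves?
792

Working:
Choose 5 rights from 12 moves: C(12,5) = 792.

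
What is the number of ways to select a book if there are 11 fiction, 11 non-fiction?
22

Working:
By the addition principle: 11 + 11 = 22.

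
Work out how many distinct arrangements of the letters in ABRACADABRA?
83,160

Explanation: Word has 11 letters (A=5, B=2, R=2, C=1, D=1). Arrangements: 11!/Π(k!) = 83,160.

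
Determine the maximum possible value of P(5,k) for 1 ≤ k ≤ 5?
120
P(5,k) increases in k, so maximum at k = 5: 5! = 120.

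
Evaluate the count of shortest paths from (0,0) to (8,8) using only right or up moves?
12,870

Explanation: Choose 8 rights from 16 moves: C(16,8) = 12,870.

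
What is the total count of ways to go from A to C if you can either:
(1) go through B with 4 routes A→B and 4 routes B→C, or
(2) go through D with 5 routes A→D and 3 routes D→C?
31

Reasoning: Route via B: 4×4=16. Route via D: 5×3=15. Total: 31.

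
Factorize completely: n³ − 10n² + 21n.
n(n − 3)(n − 7)
n³ − 10n² + 21n = n(n² − 10n + 21) = n(n − 3)(n − 7).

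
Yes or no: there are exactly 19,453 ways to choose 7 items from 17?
No

Explanation: C(17,7) = 19,448 ≠ 19453.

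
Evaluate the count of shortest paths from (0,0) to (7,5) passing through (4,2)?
300
To (4,2): C(6,4)=15. From there: C(6,3)=20. Total: 300.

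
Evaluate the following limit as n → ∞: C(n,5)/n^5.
1/120

Solution: C(n,5) ≈ n^5/5! for large n. Limit = 1/5! = 1/120.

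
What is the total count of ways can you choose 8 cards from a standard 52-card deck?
752,538,150

Explanation: C(52,8) = 752,538,150.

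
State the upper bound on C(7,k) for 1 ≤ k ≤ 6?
C(7,k) is maximised at the centre of the row: C(7,3) = 35.
Final answer: 35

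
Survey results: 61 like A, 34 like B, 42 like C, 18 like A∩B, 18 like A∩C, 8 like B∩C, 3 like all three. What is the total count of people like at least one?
96

Working:
|A∪B∪C| = 61+34+42-18-18-8+3 = 96.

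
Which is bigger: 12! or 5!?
12!=479,001,600, 5!=120. 12! > 5!.
Final answer: 12!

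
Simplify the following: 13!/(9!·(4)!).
715

Working:
This is C(13,9) = 715.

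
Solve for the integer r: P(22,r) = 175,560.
4

Explanation: P(22,r) = 22·21·…·(22−r+1), a product of r factors. Multiplying down from 22: 22 = 22; 22·21 = 462; 22·21·20 = 9,240; 22·21·20·19 = 175,560 ✓ (4 factors). So r = 4.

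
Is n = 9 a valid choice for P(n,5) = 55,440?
No

P(9,5) = 9·8·7·6·5 = 15,120, which does not equal 55,440.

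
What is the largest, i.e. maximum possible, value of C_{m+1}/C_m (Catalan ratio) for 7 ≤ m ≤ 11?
46/13

Explanation: C_{m+1}/C_m = 2(2m+1)/(m+2), which increases with m. Maximum at m = 11: 2·23/13 = 46/13.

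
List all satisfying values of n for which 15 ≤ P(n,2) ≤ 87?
5, 6, 7, 8, 9

Reasoning: P(4,2)=12; P(5,2)=20; P(6,2)=30; P(7,2)=42; P(8,2)=56; P(9,2)=72; P(10,2)=90. So valid n = 5, 6, 7, 8, 9.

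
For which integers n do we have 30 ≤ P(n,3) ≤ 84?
5

Solution: P(4,3)=24; P(5,3)=60; P(6,3)=120. So valid n = 5.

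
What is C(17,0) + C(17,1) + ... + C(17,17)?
Sum of binomial coefficients = 2^17 = 131,072.

Answer: 131,072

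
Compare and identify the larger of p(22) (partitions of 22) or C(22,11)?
Pentagonal recurrence p(n) = p(n−1) + p(n−2) − p(n−5) − p(n−7) + …: p(22) = p(21) + p(20) − p(17) − p(15) + p(10) + p(7) − p(0) = 792 + 627 − 297 − 176 + 42 + 15 − 1 = 1,002; C(22,11) = 705,432.

Answer: C(22,11)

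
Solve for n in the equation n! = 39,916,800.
n! is strictly increasing. 9! = 362,880, 10! = 3,628,800, 11! = 39,916,800 ✓. So n = 11.

Answer: 11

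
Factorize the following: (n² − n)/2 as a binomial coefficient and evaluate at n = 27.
C(n,2); C(27,2) = 351

Explanation: (n² − n)/2 = n(n−1)/2 = C(n,2). At n = 27: C(27,2) = 351.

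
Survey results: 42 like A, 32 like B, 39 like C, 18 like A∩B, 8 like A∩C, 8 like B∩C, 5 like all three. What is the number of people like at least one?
|A∪B∪C| = 42+32+39-18-8-8+5 = 84.

Answer: 84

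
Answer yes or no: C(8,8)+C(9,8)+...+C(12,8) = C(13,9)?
Yes

Reasoning: Hockey stick identity gives Σ = C(13,9) = 715; RHS C(13,9) = 715.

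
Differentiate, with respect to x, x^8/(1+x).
Quotient rule: [8x^{7}(1+x) - x^8]/(1+x)².

Answer: (8x^7(1+x) - x^8)/(1+x)²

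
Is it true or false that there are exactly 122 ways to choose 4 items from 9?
C(9,4) = 126 ≠ 122.

Answer: False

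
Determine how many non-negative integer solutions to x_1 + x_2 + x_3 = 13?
105
C(13+3-1, 3-1) = 105.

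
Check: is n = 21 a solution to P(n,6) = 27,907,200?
No

P(21,6) = 21·20·19·18·17·16 = 39,070,080, which does not equal 27,907,200.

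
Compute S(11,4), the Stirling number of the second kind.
145,750

Working:
Using the Stirling recurrence: S(n,k) = k·S(n-1,k) + S(n-1,k-1)
S(11,4) = 4·S(10,4) + S(10,3)
         = 4·34105 + 9330
         = 136420 + 9330
         = 145,750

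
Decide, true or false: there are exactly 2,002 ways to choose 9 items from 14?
True

Explanation: C(14,9) = 2,002.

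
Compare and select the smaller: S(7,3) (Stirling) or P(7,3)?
S(7,3) = 3·S(6,3) + S(6,2) = 3·90 + 31 = 301; P(7,3) = 210.

Answer: P(7,3)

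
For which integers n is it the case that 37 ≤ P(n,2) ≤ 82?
7, 8, 9

P(6,2)=30; P(7,2)=42; P(8,2)=56; P(9,2)=72; P(10,2)=90. So valid n = 7, 8, 9.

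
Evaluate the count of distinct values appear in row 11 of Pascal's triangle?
Row 11 has entries C(11,0)..C(11,11); by symmetry C(11,k)=C(11,11-k), giving 6 distinct values.
Final answer: 6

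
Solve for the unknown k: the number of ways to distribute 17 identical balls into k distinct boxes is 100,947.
7

Stars and bars: the count is C(17+k−1, k−1), increasing in k. k=5: C(21,4) = 5,985, k=6: C(22,5) = 26,334, k=7: C(23,6) = 100,947 ✓. So k = 7.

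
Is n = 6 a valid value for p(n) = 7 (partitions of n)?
No

Explanation: Pentagonal recurrence p(n) = p(n−1) + p(n−2) − p(n−5) − p(n−7) + …: p(6) = p(5) + p(4) − p(1) = 7 + 5 − 1 = 11, which does not equal 7.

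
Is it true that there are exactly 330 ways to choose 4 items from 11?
True

Working:
C(11,4) = 330.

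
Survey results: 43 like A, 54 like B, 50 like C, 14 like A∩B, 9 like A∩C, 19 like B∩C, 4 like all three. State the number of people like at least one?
|A∪B∪C| = 43+54+50-14-9-19+4 = 109.
Final answer: 109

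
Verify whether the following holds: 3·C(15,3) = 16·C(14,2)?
False

Reasoning: Absorption identity k·C(n,k) = n·C(n-1,k-1). LHS = 3·455 = 1,365; RHS = 16·91 = 1,456.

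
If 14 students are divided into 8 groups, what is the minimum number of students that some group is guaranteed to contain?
2
Pigeonhole: ⌈14/8⌉ = 2.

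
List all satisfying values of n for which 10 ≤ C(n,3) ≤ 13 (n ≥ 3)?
C(4,3)=4; C(5,3)=10; C(6,3)=20. So valid n = 5.
Final answer: 5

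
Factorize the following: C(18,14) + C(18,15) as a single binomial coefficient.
C(19,15)

Working:
By Pascal's identity: C(18,14) + C(18,15) = C(19,15) = 3,876.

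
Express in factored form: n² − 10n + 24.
(n − 4)(n − 6)

Working:
Seek roots whose sum is 10 and product is 24: (4, 6). So n² − 10n + 24 = (n − 4)(n − 6).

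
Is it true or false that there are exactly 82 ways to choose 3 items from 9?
False

Working:
C(9,3) = 84 ≠ 82.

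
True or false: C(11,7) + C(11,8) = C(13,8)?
Pascal's identity gives C(12,8) = 495, whereas C(13,8) = 1,287.
Final answer: False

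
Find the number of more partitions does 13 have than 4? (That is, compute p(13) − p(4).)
Pentagonal recurrence p(n) = p(n−1) + p(n−2) − p(n−5) − p(n−7) + …: p(13) = p(12) + p(11) − p(8) − p(6) + p(1) = 77 + 56 − 22 − 11 + 1 = 101.
p(4) = p(3) + p(2) = 3 + 2 = 5.
Difference = 101 − 5 = 96.
Final answer: 96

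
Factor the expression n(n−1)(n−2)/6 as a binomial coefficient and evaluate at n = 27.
n(n−1)(n−2)/6 = n!/(3!(n−3)!) = C(n,3). At n = 27: C(27,3) = 2,925.

Answer: C(n,3); C(27,3) = 2,925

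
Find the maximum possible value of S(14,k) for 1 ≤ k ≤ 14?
63,436,373

Explanation: Row S(14,k) for k = 1..14 (via S(n,k) = k·S(n−1,k) + S(n−1,k−1)): 1, 8,191, 788,970, 10,391,745, 40,075,035, 63,436,373, 49,329,280, 20,912,320, 5,135,130, 752,752, 66,066, 3,367, 91, 1. The row is unimodal; maximum at k = 6: 63,436,373.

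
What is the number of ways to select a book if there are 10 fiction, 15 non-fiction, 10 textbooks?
By the addition principle: 10 + 15 + 10 = 35.
Final answer: 35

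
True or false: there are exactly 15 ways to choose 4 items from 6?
C(6,4) = 15.
Final answer: True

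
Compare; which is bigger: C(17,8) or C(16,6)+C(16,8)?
C(17,8)

Solution: C(17,8)=24,310; C(16,6)+C(16,8)=8,008+12,870=20,878.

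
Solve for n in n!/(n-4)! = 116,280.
n!/(n-4)! = n×(n-1)×(n-2)×(n-3), a product of 4 consecutive integers ≈ (n−1.5)^4. 116,280^(1/4) + 1.5 ≈ 20.0; check n = 20: 20×19×18×17 = 116,280 ✓. So n = 20.
Final answer: 20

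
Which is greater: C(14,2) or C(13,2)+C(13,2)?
C(13,2)+C(13,2)

Working:
C(14,2)=91; C(13,2)+C(13,2)=78+78=156.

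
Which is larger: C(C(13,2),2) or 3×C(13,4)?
C(C(13,2),2)
C(C(13,2),2)=3,003, 3×C(13,4)=2,145.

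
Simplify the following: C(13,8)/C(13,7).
3/4

C(n,k+1)/C(n,k) = (n−k)/(k+1). Here (13−7)/(7+1) = 6/8 = 3/4.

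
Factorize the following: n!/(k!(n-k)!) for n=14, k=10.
C(14,10) = 1,001

Explanation: This is the binomial coefficient C(14,10) = 1,001.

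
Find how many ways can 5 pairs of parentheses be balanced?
42

Solution: Using the Catalan number formula: C_n = C(2n, n) / (n+1)
C_5 = C(10, 5) / (5+1)
     = 252 / 6
     = 42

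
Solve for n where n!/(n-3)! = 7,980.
21
n!/(n-3)! = n×(n-1)×(n-2), a product of 3 consecutive integers ≈ (n−1)^3. 7,980^(1/3) + 1 ≈ 21.0; check n = 21: 21×20×19 = 7,980 ✓. So n = 21.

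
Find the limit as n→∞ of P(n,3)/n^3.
1
P(n,3) = n(n-1)(n-2) ≈ n^3 for large n. Limit = 1.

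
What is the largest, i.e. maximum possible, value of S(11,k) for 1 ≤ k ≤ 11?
Row S(11,k) for k = 1..11 (via S(n,k) = k·S(n−1,k) + S(n−1,k−1)): 1, 1,023, 28,501, 145,750, 246,730, 179,487, 63,987, 11,880, 1,155, 55, 1. The row is unimodal; maximum at k = 5: 246,730.

Answer: 246,730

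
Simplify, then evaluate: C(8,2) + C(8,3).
84

By Pascal's identity: C(9,3) = 84.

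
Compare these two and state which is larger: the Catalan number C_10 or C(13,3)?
C_10 = C(20,10)/(10+1) = 184,756/11 = 16,796; C(13,3) = 286.

Answer: C_10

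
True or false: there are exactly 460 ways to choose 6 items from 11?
False

C(11,6) = 462 ≠ 460.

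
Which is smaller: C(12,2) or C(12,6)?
C(12,2)=66, C(12,6)=924.
Final answer: C(12,2)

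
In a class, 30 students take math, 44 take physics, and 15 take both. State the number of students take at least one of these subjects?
59

Reasoning: |A∪B| = |A|+|B|-|A∩B| = 30+44-15 = 59.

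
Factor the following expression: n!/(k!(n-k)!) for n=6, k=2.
This is the binomial coefficient C(6,2) = 15.
Final answer: C(6,2) = 15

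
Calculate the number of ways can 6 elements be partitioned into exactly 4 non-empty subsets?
This equals S(6,4), the Stirling number of the 2nd kind.
Using the Stirling recurrence: S(n,k) = k·S(n-1,k) + S(n-1,k-1)
S(6,4) = 4·S(5,4) + S(5,3)
         = 4·10 + 25
         = 40 + 25
         = 65

Answer: 65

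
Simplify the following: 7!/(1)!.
5,040
This equals 7×6×...×2 = 5,040.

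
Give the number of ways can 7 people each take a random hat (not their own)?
1,854

Using D(n) = (n-1)[D(n-1) + D(n-2)]:
D(7) = (7-1) × [D(6) + D(5)]
      = 6 × [265 + 44]
      = 6 × 309
      = 1,854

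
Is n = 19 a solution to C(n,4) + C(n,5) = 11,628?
C(19,4) + C(19,5) = 3,876 + 11,628 = 15,504, which does not equal 11,628.
Final answer: No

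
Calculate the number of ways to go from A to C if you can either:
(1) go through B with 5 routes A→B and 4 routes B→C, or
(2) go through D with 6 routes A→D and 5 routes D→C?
50

Route via B: 5×4=20. Route via D: 6×5=30. Total: 50.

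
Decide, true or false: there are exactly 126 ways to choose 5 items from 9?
True

Explanation: C(9,5) = 126.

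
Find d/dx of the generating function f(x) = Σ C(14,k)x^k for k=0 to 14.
Σ k·C(14,k)x^(k-1) for k=1 to 14

Explanation: Term-by-term differentiation gives Σ k·C(14,k)x^{k-1} for k=1 to 14.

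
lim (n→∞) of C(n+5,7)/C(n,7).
1

Working:
Both numerator and denominator grow as n^7/7! for large n, so the ratio → 1.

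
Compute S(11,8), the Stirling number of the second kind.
11,880
Using the Stirling recurrence: S(n,k) = k·S(n-1,k) + S(n-1,k-1)
S(11,8) = 8·S(10,8) + S(10,7)
         = 8·750 + 5880
         = 6000 + 5880
         = 11,880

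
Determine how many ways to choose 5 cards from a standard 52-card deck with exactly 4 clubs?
27,885

13 clubs and 39 non-clubs: C(13,4) × C(39,1) = 715 × 39 = 27,885.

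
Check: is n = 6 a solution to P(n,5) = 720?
Yes

Reasoning: P(6,5) = 6·5·4·3·2 = 720, which equals 720.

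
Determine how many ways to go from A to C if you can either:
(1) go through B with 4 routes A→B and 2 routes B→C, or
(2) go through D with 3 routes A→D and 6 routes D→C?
26

Route via B: 4×2=8. Route via D: 3×6=18. Total: 26.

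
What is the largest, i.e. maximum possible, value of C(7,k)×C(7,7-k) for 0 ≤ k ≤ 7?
1,225

Explanation: C(7,k)·C(7,7-k) = C(7,k)², maximised at the centre k = 3: C(7,3)² = 1,225.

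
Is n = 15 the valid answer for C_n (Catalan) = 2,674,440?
No

C_15 = C(30,15)/(15+1) = 155,117,520/16 = 9,694,845, which does not equal 2,674,440.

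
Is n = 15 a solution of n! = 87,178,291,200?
No

Explanation: 15! = 15·14! = 15·87,178,291,200 = 1,307,674,368,000, which does not equal 87,178,291,200.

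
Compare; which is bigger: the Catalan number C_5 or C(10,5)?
C(10,5)

Reasoning: C_5 = C(10,5)/(5+1) = 252/6 = 42; C(10,5) = 252.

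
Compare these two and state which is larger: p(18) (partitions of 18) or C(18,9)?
C(18,9)
Pentagonal recurrence p(n) = p(n−1) + p(n−2) − p(n−5) − p(n−7) + …: p(18) = p(17) + p(16) − p(13) − p(11) + p(6) + p(3) = 297 + 231 − 101 − 56 + 11 + 3 = 385; C(18,9) = 48,620.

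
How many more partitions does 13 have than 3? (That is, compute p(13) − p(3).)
98

Pentagonal recurrence p(n) = p(n−1) + p(n−2) − p(n−5) − p(n−7) + …: p(13) = p(12) + p(11) − p(8) − p(6) + p(1) = 77 + 56 − 22 − 11 + 1 = 101.
p(3) = p(2) + p(1) = 2 + 1 = 3.
Difference = 101 − 3 = 98.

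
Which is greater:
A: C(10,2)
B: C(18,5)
B

Reasoning: A=C(10,2)=45, B=C(18,5)=8,568.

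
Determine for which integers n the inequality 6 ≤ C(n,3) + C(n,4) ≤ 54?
5, 6

Working:
C(4,3)+C(4,4)=5; C(5,3)+C(5,4)=15; C(6,3)+C(6,4)=35; C(7,3)+C(7,4)=70. So valid n = 5, 6.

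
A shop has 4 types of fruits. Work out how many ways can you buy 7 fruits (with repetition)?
Stars and bars: C(7+4-1, 7) = C(10, 7) = 120.
Final answer: 120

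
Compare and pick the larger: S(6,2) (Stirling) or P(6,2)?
S(6,2)

Reasoning: S(6,2) = 2·S(5,2) + S(5,1) = 2·15 + 1 = 31; P(6,2) = 30.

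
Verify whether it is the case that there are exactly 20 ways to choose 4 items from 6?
False

C(6,4) = 15 ≠ 20.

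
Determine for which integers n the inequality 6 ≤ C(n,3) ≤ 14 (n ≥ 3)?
5

Reasoning: C(4,3)=4; C(5,3)=10; C(6,3)=20. So valid n = 5.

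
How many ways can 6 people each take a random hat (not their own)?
265

Solution: Using D(n) = (n-1)[D(n-1) + D(n-2)]:
D(6) = (6-1) × [D(5) + D(4)]
      = 5 × [44 + 9]
      = 5 × 53
      = 265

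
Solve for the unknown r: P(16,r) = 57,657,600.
7

Working:
P(16,r) = 16·15·…·(16−r+1), a product of r factors. Multiplying down from 16: 16 = 16; 16·15 = 240; 16·15·14 = 3,360; 16·15·14·13 = 43,680; 16·15·14·13·12 = 524,160; 16·15·14·13·12·11 = 5,765,760; 16·15·14·13·12·11·10 = 57,657,600 ✓ (7 factors). So r = 7.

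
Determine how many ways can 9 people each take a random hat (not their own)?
133,496

Explanation: Using D(n) = (n-1)[D(n-1) + D(n-2)]:
D(9) = (9-1) × [D(8) + D(7)]
      = 8 × [14833 + 1854]
      = 8 × 16687
      = 133,496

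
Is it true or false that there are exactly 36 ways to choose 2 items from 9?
True
C(9,2) = 36.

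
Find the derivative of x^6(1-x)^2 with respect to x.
Product rule: 6x^{5}(1-x)^{2} + x^6·(-2)(1-x)^{1}.

Answer: 6x^5(1-x)^2 - 2x^6(1-x)^1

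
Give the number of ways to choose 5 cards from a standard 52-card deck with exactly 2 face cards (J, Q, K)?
652,080

Reasoning: 12 face cards and 40 non-face cards: C(12,2) × C(40,3) = 66 × 9,880 = 652,080.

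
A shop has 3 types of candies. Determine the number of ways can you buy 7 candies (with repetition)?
36

Working:
Stars and bars: C(7+3-1, 7) = C(9, 7) = 36.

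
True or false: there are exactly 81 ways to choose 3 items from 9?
False

Reasoning: C(9,3) = 84 ≠ 81.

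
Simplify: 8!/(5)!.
This equals 8×7×6 = 336.
Final answer: 336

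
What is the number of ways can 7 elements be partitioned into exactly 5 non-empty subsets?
140

Solution: This equals S(7,5), the Stirling number of the 2nd kind.
Using the Stirling recurrence: S(n,k) = k·S(n-1,k) + S(n-1,k-1)
S(7,5) = 5·S(6,5) + S(6,4)
         = 5·15 + 65
         = 75 + 65
         = 140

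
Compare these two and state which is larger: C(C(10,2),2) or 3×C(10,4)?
C(C(10,2),2)=990, 3×C(10,4)=630.

Answer: C(C(10,2),2)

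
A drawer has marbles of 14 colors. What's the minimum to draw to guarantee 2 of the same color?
Worst case: 1 of each = 14. One more: 15.

Answer: 15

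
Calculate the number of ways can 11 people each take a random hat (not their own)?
Using D(n) = (n-1)[D(n-1) + D(n-2)]:
D(11) = (11-1) × [D(10) + D(9)]
      = 10 × [1334961 + 133496]
      = 10 × 1468457
      = 14,684,570
Final answer: 14,684,570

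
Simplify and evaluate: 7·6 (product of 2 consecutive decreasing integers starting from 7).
42

Explanation: This is P(7,2) = 7!/(5)! = 42.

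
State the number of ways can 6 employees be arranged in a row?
Arrangements of 6 distinct objects: 6! = 720.

Answer: 720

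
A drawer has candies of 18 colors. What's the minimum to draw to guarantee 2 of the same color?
19

Solution: Worst case: 1 of each = 18. One more: 19.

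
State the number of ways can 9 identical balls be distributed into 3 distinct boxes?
55

Working:
C(9+3-1, 3-1) = C(11, 2) = 55.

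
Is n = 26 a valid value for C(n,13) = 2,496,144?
No

C(26,13) = 26·25·24·23·22·21·20·19·18·17·16·15·14/13! = 64,764,752,532,480,000/6,227,020,800 = 10,400,600, which does not equal 2,496,144.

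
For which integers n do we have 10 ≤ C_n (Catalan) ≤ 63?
C_3=5; C_4=14; C_5=42; C_6=132. So valid n = 4, 5.

Answer: 4, 5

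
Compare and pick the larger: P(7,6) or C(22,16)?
C(22,16)
P(7,6)=5,040, C(22,16)=74,613.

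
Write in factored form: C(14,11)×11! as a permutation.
P(14,11)

Working:
C(14,11)×11! = [14!/(11!(3)!)]×11! = 14!/(3)! = P(14,11) = 14,529,715,200.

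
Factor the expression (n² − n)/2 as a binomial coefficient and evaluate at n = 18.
(n² − n)/2 = n(n−1)/2 = C(n,2). At n = 18: C(18,2) = 153.

Answer: C(n,2); C(18,2) = 153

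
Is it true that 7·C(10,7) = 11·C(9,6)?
False

Explanation: Absorption identity k·C(n,k) = n·C(n-1,k-1). LHS = 7·120 = 840; RHS = 11·84 = 924.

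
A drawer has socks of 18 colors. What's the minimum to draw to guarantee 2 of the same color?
19

Working:
Worst case: 1 of each = 18. One more: 19.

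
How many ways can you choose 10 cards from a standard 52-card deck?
15,820,024,220

Working:
C(52,10) = 15,820,024,220.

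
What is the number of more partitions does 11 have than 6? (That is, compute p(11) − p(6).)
45
Pentagonal recurrence p(n) = p(n−1) + p(n−2) − p(n−5) − p(n−7) + …: p(11) = p(10) + p(9) − p(6) − p(4) = 42 + 30 − 11 − 5 = 56.
p(6) = p(5) + p(4) − p(1) = 7 + 5 − 1 = 11.
Difference = 56 − 11 = 45.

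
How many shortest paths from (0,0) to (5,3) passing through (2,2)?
24

To (2,2): C(4,2)=6. From there: C(4,3)=4. Total: 24.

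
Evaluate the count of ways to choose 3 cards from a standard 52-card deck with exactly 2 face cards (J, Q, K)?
2,640

12 face cards and 40 non-face cards: C(12,2) × C(40,1) = 66 × 40 = 2,640.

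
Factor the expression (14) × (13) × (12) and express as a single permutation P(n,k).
P(14,3) = 14!/(11)!

Working:
Product of 3 consecutive descending integers starting at 14: P(14,3) = 14!/11! = 2,184.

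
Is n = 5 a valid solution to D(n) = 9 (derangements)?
No

Working:
D(5) = (5-1)·[D(4) + D(3)] = 4·[9 + 2] = 44, which does not equal 9.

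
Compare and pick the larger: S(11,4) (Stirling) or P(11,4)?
S(11,4) = 4·S(10,4) + S(10,3) = 4·34,105 + 9,330 = 145,750; P(11,4) = 7,920.

Answer: S(11,4)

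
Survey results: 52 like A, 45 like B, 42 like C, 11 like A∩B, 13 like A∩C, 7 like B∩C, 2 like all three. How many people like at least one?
110

Explanation: |A∪B∪C| = 52+45+42-11-13-7+2 = 110.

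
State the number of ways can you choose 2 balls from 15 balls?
105

Solution: C(15,2) = 15! / (2! × (15-2)!)
         = 15! / (2! × 13!)
         = 105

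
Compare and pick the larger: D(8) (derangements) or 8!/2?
8!/2

Reasoning: D(8) = (8-1)·[D(7) + D(6)] = 7·[1,854 + 265] = 14,833; 8!/2 = 40,320/2 = 20,160.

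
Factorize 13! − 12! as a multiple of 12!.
13! − 12! = 13·12! − 12! = (13 − 1)·12! = 12 × 12! = 5,748,019,200.

Answer: 12 × 12! = 5,748,019,200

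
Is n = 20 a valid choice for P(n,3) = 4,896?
No
P(20,3) = 20·19·18 = 6,840, which does not equal 4,896.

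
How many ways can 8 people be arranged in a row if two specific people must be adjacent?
10,080

Explanation: Treat pair as unit: (8-1)! arrangements × 2 internal orders = 10,080.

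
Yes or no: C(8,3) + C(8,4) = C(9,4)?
Pascal's identity: LHS = 56 + 70 = 126; RHS = C(9,4) = 126. Both sides agree, so the statement holds.
Final answer: Yes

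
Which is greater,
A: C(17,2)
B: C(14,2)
A

A=C(17,2)=136, B=C(14,2)=91.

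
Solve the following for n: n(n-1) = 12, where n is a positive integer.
4

Explanation: n² − n − 12 = 0, so n = (1 ± √(1 + 4·12))/2 = (1 ± √49)/2 = (1 ± 7)/2, i.e. n = 4 or n = -3. Taking the positive root, n = 4 (check: 4×3 = 12).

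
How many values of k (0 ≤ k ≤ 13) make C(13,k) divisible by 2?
6

Checking C(13,k) mod 2 for k = 0..13: divisible at k = 2, 3, 6, 7, 10, 11. That's 6 values.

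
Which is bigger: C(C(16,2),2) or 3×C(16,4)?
C(C(16,2),2)

Reasoning: C(C(16,2),2)=7,140, 3×C(16,4)=5,460.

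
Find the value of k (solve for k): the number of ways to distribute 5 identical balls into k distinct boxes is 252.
6
Stars and bars: the count is C(5+k−1, k−1), increasing in k. k=4: C(8,3) = 56, k=5: C(9,4) = 126, k=6: C(10,5) = 252 ✓. So k = 6.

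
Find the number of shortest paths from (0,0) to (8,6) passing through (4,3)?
To (4,3): C(7,4)=35. From there: C(7,4)=35. Total: 1,225.
Final answer: 1,225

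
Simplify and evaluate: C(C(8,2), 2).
378

Reasoning: C(8,2) = 28, then C(28, 2) = 378.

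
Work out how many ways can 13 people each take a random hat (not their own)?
2,290,792,932

Using D(n) = (n-1)[D(n-1) + D(n-2)]:
D(13) = (13-1) × [D(12) + D(11)]
      = 12 × [176214841 + 14684570]
      = 12 × 190899411
      = 2,290,792,932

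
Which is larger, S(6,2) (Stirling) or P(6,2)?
S(6,2)

Explanation: S(6,2) = 2·S(5,2) + S(5,1) = 2·15 + 1 = 31; P(6,2) = 30.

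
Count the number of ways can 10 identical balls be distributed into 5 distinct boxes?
C(10+5-1, 5-1) = C(14, 4) = 1,001.
Final answer: 1,001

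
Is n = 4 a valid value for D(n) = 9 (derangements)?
Yes

Reasoning: D(4) = (4-1)·[D(3) + D(2)] = 3·[2 + 1] = 9, which equals 9.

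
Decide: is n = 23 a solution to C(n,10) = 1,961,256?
C(23,10) = 23·22·21·20·19·18·17·16·15·14/10! = 4,151,586,700,800/3,628,800 = 1,144,066, which does not equal 1,961,256.
Final answer: No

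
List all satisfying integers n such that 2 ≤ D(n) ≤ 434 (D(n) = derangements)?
3, 4, 5, 6

Using D(n) = (n−1)[D(n−1) + D(n−2)] with D(1)=0, D(2)=1: D(2)=1; D(3)=2; D(4)=9; D(5)=44; D(6)=265; D(7)=1,854. So valid n = 3, 4, 5, 6.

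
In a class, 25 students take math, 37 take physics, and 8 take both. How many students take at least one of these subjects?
54

Working:
|A∪B| = |A|+|B|-|A∩B| = 25+37-8 = 54.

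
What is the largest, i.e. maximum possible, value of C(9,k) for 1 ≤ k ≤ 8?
C(9,k) is maximised at the centre of the row: C(9,4) = 126.
Final answer: 126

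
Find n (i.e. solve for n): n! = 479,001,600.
12

n! is strictly increasing. 10! = 3,628,800, 11! = 39,916,800, 12! = 479,001,600 ✓. So n = 12.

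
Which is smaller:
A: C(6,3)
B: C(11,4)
A
A=C(6,3)=20, B=C(11,4)=330.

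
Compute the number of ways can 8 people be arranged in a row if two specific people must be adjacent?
Treat pair as unit: (8-1)! arrangements × 2 internal orders = 10,080.

Answer: 10,080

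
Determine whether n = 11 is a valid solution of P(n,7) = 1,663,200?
Yes

Working:
P(11,7) = 11·10·9·8·7·6·5 = 1,663,200, which equals 1,663,200.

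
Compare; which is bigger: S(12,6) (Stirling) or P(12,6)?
S(12,6) = 6·S(11,6) + S(11,5) = 6·179,487 + 246,730 = 1,323,652; P(12,6) = 665,280.

Answer: S(12,6)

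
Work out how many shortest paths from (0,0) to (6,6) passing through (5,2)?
105

Reasoning: To (5,2): C(7,5)=21. From there: C(5,1)=5. Total: 105.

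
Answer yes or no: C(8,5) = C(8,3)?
Yes

Symmetry C(n,k) = C(n,n-k): C(8,5) = 56 and C(8,3) = 56. Both sides agree, so the statement holds.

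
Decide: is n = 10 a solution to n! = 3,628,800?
Yes

Working:
10! = 10·9! = 10·362,880 = 3,628,800, which equals 3,628,800.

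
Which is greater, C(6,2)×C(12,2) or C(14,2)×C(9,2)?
C(14,2)×C(9,2)

C(6,2)×C(12,2)=990, C(14,2)×C(9,2)=3,276.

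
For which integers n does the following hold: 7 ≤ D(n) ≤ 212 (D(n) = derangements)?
Using D(n) = (n−1)[D(n−1) + D(n−2)] with D(1)=0, D(2)=1: D(3)=2; D(4)=9; D(5)=44; D(6)=265. So valid n = 4, 5.

Answer: 4, 5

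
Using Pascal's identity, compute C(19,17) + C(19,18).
190
C(19,17) + C(19,18) = C(20,18) = 190.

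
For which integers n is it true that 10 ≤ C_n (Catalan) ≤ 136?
4, 5, 6
C_3=5; C_4=14; C_5=42; C_6=132; C_7=429. So valid n = 4, 5, 6.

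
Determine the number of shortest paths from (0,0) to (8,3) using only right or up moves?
165

Solution: Choose 8 rights from 11 moves: C(11,8) = 165.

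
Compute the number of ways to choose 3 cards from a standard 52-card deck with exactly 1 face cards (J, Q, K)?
9,360

Solution: 12 face cards and 40 non-face cards: C(12,1) × C(40,2) = 12 × 780 = 9,360.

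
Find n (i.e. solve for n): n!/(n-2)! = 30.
n!/(n-2)! = n×(n-1), a product of 2 consecutive integers ≈ (n−0.5)^2. 30^(1/2) + 0.5 ≈ 6.0; check n = 6: 6×5 = 30 ✓. So n = 6.
Final answer: 6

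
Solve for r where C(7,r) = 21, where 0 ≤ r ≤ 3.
2

Solution: C(7,r) is increasing for 0 ≤ r ≤ 3. Stepping up (C(7,r+1) = C(7,r)·(7−r)/(r+1)): C(7,1) = 7, C(7,2) = 21 ✓. So r = 2.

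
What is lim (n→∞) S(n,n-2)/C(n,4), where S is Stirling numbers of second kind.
3

Reasoning: The leading term of S(n,n-2) as a polynomial in n is (3)!!·C(n,4), so the ratio → (3)!! = 3.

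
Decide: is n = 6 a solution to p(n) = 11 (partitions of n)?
Yes

Reasoning: Pentagonal recurrence p(n) = p(n−1) + p(n−2) − p(n−5) − p(n−7) + …: p(6) = p(5) + p(4) − p(1) = 7 + 5 − 1 = 11, which equals 11.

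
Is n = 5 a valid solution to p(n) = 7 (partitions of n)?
Yes

Explanation: Pentagonal recurrence p(n) = p(n−1) + p(n−2) − p(n−5) − p(n−7) + …: p(5) = p(4) + p(3) − p(0) = 5 + 3 − 1 = 7, which equals 7.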